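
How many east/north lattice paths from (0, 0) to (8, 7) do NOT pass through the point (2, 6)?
Number of paths = 6239

Total paths from (0, 0) to (8, 7): C(15, 8) = 6435. Paths through (2, 6): (paths (0, 0) → (2, 6)) × (paths (2, 6) → (8, 7)) = C(8, 2) · C(7, 6) = 28 · 7 = 196. Avoidance count = 6435 − 196 = 6239.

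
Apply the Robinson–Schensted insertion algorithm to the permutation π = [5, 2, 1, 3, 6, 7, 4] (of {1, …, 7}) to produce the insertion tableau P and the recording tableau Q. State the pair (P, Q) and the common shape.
P = [1, 3, 4, 7] / [2, 6] / [5];  Q = [1, 4, 5, 6] / [2, 7] / [3];  common shape = (4, 2, 1)

Row-insert the values π_1, π_2, … into P one at a time, bumping the leftmost entry strictly greater than the inserted value down to the next row. The recording tableau Q records, in position (i, j), the step at which that cell was added to P.
  Insert 5 (step 1): P = [5];  Q = [1]
  Insert 2 (step 2): P = [2] / [5];  Q = [1] / [2]
  Insert 1 (step 3): P = [1] / [2] / [5];  Q = [1] / [2] / [3]
  Insert 3 (step 4): P = [1, 3] / [2] / [5];  Q = [1, 4] / [2] / [3]
  Insert 6 (step 5): P = [1, 3, 6] / [2] / [5];  Q = [1, 4, 5] / [2] / [3]
  Insert 7 (step 6): P = [1, 3, 6, 7] / [2] / [5];  Q = [1, 4, 5, 6] / [2] / [3]
  Insert 4 (step 7): P = [1, 3, 4, 7] / [2, 6] / [5];  Q = [1, 4, 5, 6] / [2, 7] / [3]
Final shape: (4, 2, 1).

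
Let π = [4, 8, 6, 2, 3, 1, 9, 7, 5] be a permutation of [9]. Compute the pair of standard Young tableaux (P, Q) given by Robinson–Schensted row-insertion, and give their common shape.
P = [1, 3, 5] / [2, 6, 7] / [4, 9] / [8];  Q = [1, 2, 7] / [3, 5, 8] / [4, 9] / [6];  common shape = (3, 3, 2, 1)

Row-insert the values π_1, π_2, … into P one at a time, bumping the leftmost entry strictly greater than the inserted value down to the next row. The recording tableau Q records, in position (i, j), the step at which that cell was added to P.
  Insert 4 (step 1): P = [4];  Q = [1]
  Insert 8 (step 2): P = [4, 8];  Q = [1, 2]
  Insert 6 (step 3): P = [4, 6] / [8];  Q = [1, 2] / [3]
  Insert 2 (step 4): P = [2, 6] / [4] / [8];  Q = [1, 2] / [3] / [4]
  Insert 3 (step 5): P = [2, 3] / [4, 6] / [8];  Q = [1, 2] / [3, 5] / [4]
  Insert 1 (step 6): P = [1, 3] / [2, 6] / [4] / [8];  Q = [1, 2] / [3, 5] / [4] / [6]
  Insert 9 (step 7): P = [1, 3, 9] / [2, 6] / [4] / [8];  Q = [1, 2, 7] / [3, 5] / [4] / [6]
  Insert 7 (step 8): P = [1, 3, 7] / [2, 6, 9] / [4] / [8];  Q = [1, 2, 7] / [3, 5, 8] / [4] / [6]
  Insert 5 (step 9): P = [1, 3, 5] / [2, 6, 7] / [4, 9] / [8];  Q = [1, 2, 7] / [3, 5, 8] / [4, 9] / [6]
Final shape: (3, 3, 2, 1).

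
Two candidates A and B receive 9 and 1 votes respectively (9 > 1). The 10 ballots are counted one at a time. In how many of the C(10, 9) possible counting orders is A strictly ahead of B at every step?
Strict-lead orderings = 8

Total orderings of the 10 votes with 9 for A: C(10, 9) = 10. By the Bertrand ballot formula (Cycle Lemma / reflection principle), the number of orderings in which A is strictly ahead of B throughout is (p − q)/(p + q) · C(p + q, p) = (9 − 1)/(9 + 1) · 10 = 8.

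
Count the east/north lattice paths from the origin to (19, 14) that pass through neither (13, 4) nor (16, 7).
Number of paths = 776043320

Inclusion–exclusion. Total paths: C(33, 19) = 818809200. Through P₁: C(17, 13)·C(16, 6) = 19059040. Through P₂: C(23, 16)·C(10, 3) = 29418840. Since P₁ is strictly southwest of P₂, a monotone path through both must visit P₁ then P₂; paths through both = C(17, 13)·C(6, 3)·C(10, 3) = 5712000. Avoid both = 818809200 − 19059040 − 29418840 + 5712000 = 776043320.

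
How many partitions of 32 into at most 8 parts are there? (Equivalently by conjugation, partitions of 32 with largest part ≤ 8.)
p(32, parts ≤ 8) = 3319

Use the recurrence p(n, m) = p(n, m−1) + p(n−m, m): either the largest part is < m (count p(n, m−1)) or the largest part is exactly m (remove one copy of m, count p(n−m, m)). With p(0, ·) = 1 this gives p(32, parts ≤ 8) = 3319. (By conjugating Young diagrams, this also counts partitions of 32 into at most 8 parts.)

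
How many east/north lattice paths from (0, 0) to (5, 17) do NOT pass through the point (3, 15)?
Number of paths = 21438

Total paths from (0, 0) to (5, 17): C(22, 5) = 26334. Paths through (3, 15): (paths (0, 0) → (3, 15)) × (paths (3, 15) → (5, 17)) = C(18, 3) · C(4, 2) = 816 · 6 = 4896. Avoidance count = 26334 − 4896 = 21438.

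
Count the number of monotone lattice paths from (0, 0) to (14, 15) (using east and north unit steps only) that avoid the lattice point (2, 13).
Number of paths = 77549205

Total paths from (0, 0) to (14, 15): C(29, 14) = 77558760. Paths through (2, 13): (paths (0, 0) → (2, 13)) × (paths (2, 13) → (14, 15)) = C(15, 2) · C(14, 12) = 105 · 91 = 9555. Avoidance count = 77558760 − 9555 = 77549205.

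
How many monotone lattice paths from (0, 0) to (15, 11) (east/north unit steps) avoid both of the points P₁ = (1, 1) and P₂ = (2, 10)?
Number of paths = 3803004

Inclusion–exclusion. Total paths: C(26, 15) = 7726160. Through P₁: C(2, 1)·C(24, 14) = 3922512. Through P₂: C(12, 2)·C(14, 13) = 924. Since P₁ is strictly southwest of P₂, a monotone path through both must visit P₁ then P₂; paths through both = C(2, 1)·C(10, 1)·C(14, 13) = 280. Avoid both = 7726160 − 3922512 − 924 + 280 = 3803004.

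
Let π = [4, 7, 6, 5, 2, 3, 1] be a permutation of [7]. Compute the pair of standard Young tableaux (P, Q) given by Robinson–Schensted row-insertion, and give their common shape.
P = [1, 3] / [2, 5] / [4] / [6] / [7];  Q = [1, 2] / [3, 6] / [4] / [5] / [7];  common shape = (2, 2, 1, 1, 1)

Row-insert the values π_1, π_2, … into P one at a time, bumping the leftmost entry strictly greater than the inserted value down to the next row. The recording tableau Q records, in position (i, j), the step at which that cell was added to P.
  Insert 4 (step 1): P = [4];  Q = [1]
  Insert 7 (step 2): P = [4, 7];  Q = [1, 2]
  Insert 6 (step 3): P = [4, 6] / [7];  Q = [1, 2] / [3]
  Insert 5 (step 4): P = [4, 5] / [6] / [7];  Q = [1, 2] / [3] / [4]
  Insert 2 (step 5): P = [2, 5] / [4] / [6] / [7];  Q = [1, 2] / [3] / [4] / [5]
  Insert 3 (step 6): P = [2, 3] / [4, 5] / [6] / [7];  Q = [1, 2] / [3, 6] / [4] / [5]
  Insert 1 (step 7): P = [1, 3] / [2, 5] / [4] / [6] / [7];  Q = [1, 2] / [3, 6] / [4] / [5] / [7]
Final shape: (2, 2, 1, 1, 1).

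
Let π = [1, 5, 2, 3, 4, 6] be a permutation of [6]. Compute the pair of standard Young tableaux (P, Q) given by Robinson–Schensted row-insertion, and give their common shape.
P = [1, 2, 3, 4, 6] / [5];  Q = [1, 2, 4, 5, 6] / [3];  common shape = (5, 1)

Row-insert the values π_1, π_2, … into P one at a time, bumping the leftmost entry strictly greater than the inserted value down to the next row. The recording tableau Q records, in position (i, j), the step at which that cell was added to P.
  Insert 1 (step 1): P = [1];  Q = [1]
  Insert 5 (step 2): P = [1, 5];  Q = [1, 2]
  Insert 2 (step 3): P = [1, 2] / [5];  Q = [1, 2] / [3]
  Insert 3 (step 4): P = [1, 2, 3] / [5];  Q = [1, 2, 4] / [3]
  Insert 4 (step 5): P = [1, 2, 3, 4] / [5];  Q = [1, 2, 4, 5] / [3]
  Insert 6 (step 6): P = [1, 2, 3, 4, 6] / [5];  Q = [1, 2, 4, 5, 6] / [3]
Final shape: (5, 1).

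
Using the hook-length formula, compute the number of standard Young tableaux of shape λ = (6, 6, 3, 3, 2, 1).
# SYT of shape (6, 6, 3, 3, 2, 1) = 493802400

Hook-length formula: f^λ = n! / Π hook(c), product over all cells c of the Young diagram. For λ = (6, 6, 3, 3, 2, 1), n = 21 boxes. Hook lengths by row (left-to-right, top-to-bottom): [11, 9, 7, 4, 3, 2]; [10, 8, 6, 3, 2, 1]; [6, 4, 2]; [5, 3, 1]; [3, 1]; [1]. Product of hooks = 103464345600. So f^λ = 21! / 103464345600 = 51090942171709440000 / 103464345600 = 493802400.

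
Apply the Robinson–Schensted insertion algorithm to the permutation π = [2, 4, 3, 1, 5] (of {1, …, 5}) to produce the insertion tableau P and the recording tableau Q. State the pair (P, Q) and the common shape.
P = [1, 3, 5] / [2] / [4];  Q = [1, 2, 5] / [3] / [4];  common shape = (3, 1, 1)

Row-insert the values π_1, π_2, … into P one at a time, bumping the leftmost entry strictly greater than the inserted value down to the next row. The recording tableau Q records, in position (i, j), the step at which that cell was added to P.
  Insert 2 (step 1): P = [2];  Q = [1]
  Insert 4 (step 2): P = [2, 4];  Q = [1, 2]
  Insert 3 (step 3): P = [2, 3] / [4];  Q = [1, 2] / [3]
  Insert 1 (step 4): P = [1, 3] / [2] / [4];  Q = [1, 2] / [3] / [4]
  Insert 5 (step 5): P = [1, 3, 5] / [2] / [4];  Q = [1, 2, 5] / [3] / [4]
Final shape: (3, 1, 1).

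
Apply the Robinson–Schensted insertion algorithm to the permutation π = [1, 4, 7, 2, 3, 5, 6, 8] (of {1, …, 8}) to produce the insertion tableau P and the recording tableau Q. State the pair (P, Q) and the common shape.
P = [1, 2, 3, 5, 6, 8] / [4, 7];  Q = [1, 2, 3, 6, 7, 8] / [4, 5];  common shape = (6, 2)

Row-insert the values π_1, π_2, … into P one at a time, bumping the leftmost entry strictly greater than the inserted value down to the next row. The recording tableau Q records, in position (i, j), the step at which that cell was added to P.
  Insert 1 (step 1): P = [1];  Q = [1]
  Insert 4 (step 2): P = [1, 4];  Q = [1, 2]
  Insert 7 (step 3): P = [1, 4, 7];  Q = [1, 2, 3]
  Insert 2 (step 4): P = [1, 2, 7] / [4];  Q = [1, 2, 3] / [4]
  Insert 3 (step 5): P = [1, 2, 3] / [4, 7];  Q = [1, 2, 3] / [4, 5]
  Insert 5 (step 6): P = [1, 2, 3, 5] / [4, 7];  Q = [1, 2, 3, 6] / [4, 5]
  Insert 6 (step 7): P = [1, 2, 3, 5, 6] / [4, 7];  Q = [1, 2, 3, 6, 7] / [4, 5]
  Insert 8 (step 8): P = [1, 2, 3, 5, 6, 8] / [4, 7];  Q = [1, 2, 3, 6, 7, 8] / [4, 5]
Final shape: (6, 2).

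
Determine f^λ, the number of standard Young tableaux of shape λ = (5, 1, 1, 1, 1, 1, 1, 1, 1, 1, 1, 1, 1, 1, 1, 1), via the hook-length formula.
# SYT of shape (5, 1, 1, 1, 1, 1, 1, 1, 1, 1, 1, 1, 1, 1, 1, 1) = 3876

Hook-length formula: f^λ = n! / Π hook(c), product over all cells c of the Young diagram. For λ = (5, 1, 1, 1, 1, 1, 1, 1, 1, 1, 1, 1, 1, 1, 1, 1), n = 20 boxes. Hook lengths by row (left-to-right, top-to-bottom): [20, 4, 3, 2, 1]; [15]; [14]; [13]; [12]; [11]; [10]; [9]; [8]; [7]; [6]; [5]; [4]; [3]; [2]; [1]. Product of hooks = 627683696640000. So f^λ = 20! / 627683696640000 = 2432902008176640000 / 627683696640000 = 3876.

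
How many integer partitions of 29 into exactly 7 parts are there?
p(29, 7 parts) = 522

Partitions of n into exactly k parts are in bijection with partitions of n − k into at most k parts (subtract 1 from each part). So p(29, exactly 7) = p(22, parts ≤ 7). Computing via the recurrence p(m, j) = p(m, j−1) + p(m−j, j) gives 522.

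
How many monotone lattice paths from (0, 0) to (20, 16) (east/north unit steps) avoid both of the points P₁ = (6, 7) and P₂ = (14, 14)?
Number of paths = 5091498150

Inclusion–exclusion. Total paths: C(36, 20) = 7307872110. Through P₁: C(13, 6)·C(23, 14) = 1402298040. Through P₂: C(28, 14)·C(8, 6) = 1123264800. Since P₁ is strictly southwest of P₂, a monotone path through both must visit P₁ then P₂; paths through both = C(13, 6)·C(15, 8)·C(8, 6) = 309188880. Avoid both = 7307872110 − 1402298040 − 1123264800 + 309188880 = 5091498150.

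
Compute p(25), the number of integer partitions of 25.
p(25) = 1958

Compute p(n) via the recurrence p(n, m) = p(n, m−1) + p(n−m, m), where p(n, m) counts partitions of n with all parts ≤ m and p(n) = p(n, n). The base cases are p(0, m) = 1 and p(n, 0) = 0 for n > 0. Filling the table yields p(25) = 1958. (Euler's pentagonal recurrence is an alternative.)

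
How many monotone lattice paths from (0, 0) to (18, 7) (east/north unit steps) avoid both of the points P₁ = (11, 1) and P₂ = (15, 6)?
Number of paths = 249100

Inclusion–exclusion. Total paths: C(25, 18) = 480700. Through P₁: C(12, 11)·C(13, 7) = 20592. Through P₂: C(21, 15)·C(4, 3) = 217056. Since P₁ is strictly southwest of P₂, a monotone path through both must visit P₁ then P₂; paths through both = C(12, 11)·C(9, 4)·C(4, 3) = 6048. Avoid both = 480700 − 20592 − 217056 + 6048 = 249100.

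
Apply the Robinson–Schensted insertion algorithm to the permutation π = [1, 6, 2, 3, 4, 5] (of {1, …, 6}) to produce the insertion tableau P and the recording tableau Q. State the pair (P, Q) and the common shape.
P = [1, 2, 3, 4, 5] / [6];  Q = [1, 2, 4, 5, 6] / [3];  common shape = (5, 1)

Row-insert the values π_1, π_2, … into P one at a time, bumping the leftmost entry strictly greater than the inserted value down to the next row. The recording tableau Q records, in position (i, j), the step at which that cell was added to P.
  Insert 1 (step 1): P = [1];  Q = [1]
  Insert 6 (step 2): P = [1, 6];  Q = [1, 2]
  Insert 2 (step 3): P = [1, 2] / [6];  Q = [1, 2] / [3]
  Insert 3 (step 4): P = [1, 2, 3] / [6];  Q = [1, 2, 4] / [3]
  Insert 4 (step 5): P = [1, 2, 3, 4] / [6];  Q = [1, 2, 4, 5] / [3]
  Insert 5 (step 6): P = [1, 2, 3, 4, 5] / [6];  Q = [1, 2, 4, 5, 6] / [3]
Final shape: (5, 1).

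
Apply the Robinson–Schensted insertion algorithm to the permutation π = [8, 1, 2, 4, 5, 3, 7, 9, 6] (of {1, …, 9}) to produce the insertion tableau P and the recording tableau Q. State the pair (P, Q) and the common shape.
P = [1, 2, 3, 5, 6, 9] / [4, 7] / [8];  Q = [1, 3, 4, 5, 7, 8] / [2, 9] / [6];  common shape = (6, 2, 1)

Row-insert the values π_1, π_2, … into P one at a time, bumping the leftmost entry strictly greater than the inserted value down to the next row. The recording tableau Q records, in position (i, j), the step at which that cell was added to P.
  Insert 8 (step 1): P = [8];  Q = [1]
  Insert 1 (step 2): P = [1] / [8];  Q = [1] / [2]
  Insert 2 (step 3): P = [1, 2] / [8];  Q = [1, 3] / [2]
  Insert 4 (step 4): P = [1, 2, 4] / [8];  Q = [1, 3, 4] / [2]
  Insert 5 (step 5): P = [1, 2, 4, 5] / [8];  Q = [1, 3, 4, 5] / [2]
  Insert 3 (step 6): P = [1, 2, 3, 5] / [4] / [8];  Q = [1, 3, 4, 5] / [2] / [6]
  Insert 7 (step 7): P = [1, 2, 3, 5, 7] / [4] / [8];  Q = [1, 3, 4, 5, 7] / [2] / [6]
  Insert 9 (step 8): P = [1, 2, 3, 5, 7, 9] / [4] / [8];  Q = [1, 3, 4, 5, 7, 8] / [2] / [6]
  Insert 6 (step 9): P = [1, 2, 3, 5, 6, 9] / [4, 7] / [8];  Q = [1, 3, 4, 5, 7, 8] / [2, 9] / [6]
Final shape: (6, 2, 1).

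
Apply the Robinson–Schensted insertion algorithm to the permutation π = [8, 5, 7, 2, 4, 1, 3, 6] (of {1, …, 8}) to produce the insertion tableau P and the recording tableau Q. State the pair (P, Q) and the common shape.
P = [1, 3, 6] / [2, 4] / [5, 7] / [8];  Q = [1, 3, 8] / [2, 5] / [4, 7] / [6];  common shape = (3, 2, 2, 1)

Row-insert the values π_1, π_2, … into P one at a time, bumping the leftmost entry strictly greater than the inserted value down to the next row. The recording tableau Q records, in position (i, j), the step at which that cell was added to P.
  Insert 8 (step 1): P = [8];  Q = [1]
  Insert 5 (step 2): P = [5] / [8];  Q = [1] / [2]
  Insert 7 (step 3): P = [5, 7] / [8];  Q = [1, 3] / [2]
  Insert 2 (step 4): P = [2, 7] / [5] / [8];  Q = [1, 3] / [2] / [4]
  Insert 4 (step 5): P = [2, 4] / [5, 7] / [8];  Q = [1, 3] / [2, 5] / [4]
  Insert 1 (step 6): P = [1, 4] / [2, 7] / [5] / [8];  Q = [1, 3] / [2, 5] / [4] / [6]
  Insert 3 (step 7): P = [1, 3] / [2, 4] / [5, 7] / [8];  Q = [1, 3] / [2, 5] / [4, 7] / [6]
  Insert 6 (step 8): P = [1, 3, 6] / [2, 4] / [5, 7] / [8];  Q = [1, 3, 8] / [2, 5] / [4, 7] / [6]
Final shape: (3, 2, 2, 1).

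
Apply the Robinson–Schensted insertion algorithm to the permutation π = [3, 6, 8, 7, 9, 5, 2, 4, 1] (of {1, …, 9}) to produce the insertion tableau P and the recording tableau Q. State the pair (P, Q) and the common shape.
P = [1, 4, 7, 9] / [2, 5] / [3] / [6] / [8];  Q = [1, 2, 3, 5] / [4, 8] / [6] / [7] / [9];  common shape = (4, 2, 1, 1, 1)

Row-insert the values π_1, π_2, … into P one at a time, bumping the leftmost entry strictly greater than the inserted value down to the next row. The recording tableau Q records, in position (i, j), the step at which that cell was added to P.
  Insert 3 (step 1): P = [3];  Q = [1]
  Insert 6 (step 2): P = [3, 6];  Q = [1, 2]
  Insert 8 (step 3): P = [3, 6, 8];  Q = [1, 2, 3]
  Insert 7 (step 4): P = [3, 6, 7] / [8];  Q = [1, 2, 3] / [4]
  Insert 9 (step 5): P = [3, 6, 7, 9] / [8];  Q = [1, 2, 3, 5] / [4]
  Insert 5 (step 6): P = [3, 5, 7, 9] / [6] / [8];  Q = [1, 2, 3, 5] / [4] / [6]
  Insert 2 (step 7): P = [2, 5, 7, 9] / [3] / [6] / [8];  Q = [1, 2, 3, 5] / [4] / [6] / [7]
  Insert 4 (step 8): P = [2, 4, 7, 9] / [3, 5] / [6] / [8];  Q = [1, 2, 3, 5] / [4, 8] / [6] / [7]
  Insert 1 (step 9): P = [1, 4, 7, 9] / [2, 5] / [3] / [6] / [8];  Q = [1, 2, 3, 5] / [4, 8] / [6] / [7] / [9]
Final shape: (4, 2, 1, 1, 1).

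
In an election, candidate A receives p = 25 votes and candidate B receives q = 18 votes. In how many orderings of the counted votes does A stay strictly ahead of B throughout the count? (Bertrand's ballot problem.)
Strict-lead orderings = 99035193894

Total orderings of the 43 votes with 25 for A: C(43, 25) = 608359048206. By the Bertrand ballot formula (Cycle Lemma / reflection principle), the number of orderings in which A is strictly ahead of B throughout is (p − q)/(p + q) · C(p + q, p) = (25 − 18)/(25 + 18) · 608359048206 = 99035193894.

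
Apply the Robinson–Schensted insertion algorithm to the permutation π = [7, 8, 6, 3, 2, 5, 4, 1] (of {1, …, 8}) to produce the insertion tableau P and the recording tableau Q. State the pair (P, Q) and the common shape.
P = [1, 4] / [2, 5] / [3, 8] / [6] / [7];  Q = [1, 2] / [3, 6] / [4, 7] / [5] / [8];  common shape = (2, 2, 2, 1, 1)

Row-insert the values π_1, π_2, … into P one at a time, bumping the leftmost entry strictly greater than the inserted value down to the next row. The recording tableau Q records, in position (i, j), the step at which that cell was added to P.
  Insert 7 (step 1): P = [7];  Q = [1]
  Insert 8 (step 2): P = [7, 8];  Q = [1, 2]
  Insert 6 (step 3): P = [6, 8] / [7];  Q = [1, 2] / [3]
  Insert 3 (step 4): P = [3, 8] / [6] / [7];  Q = [1, 2] / [3] / [4]
  Insert 2 (step 5): P = [2, 8] / [3] / [6] / [7];  Q = [1, 2] / [3] / [4] / [5]
  Insert 5 (step 6): P = [2, 5] / [3, 8] / [6] / [7];  Q = [1, 2] / [3, 6] / [4] / [5]
  Insert 4 (step 7): P = [2, 4] / [3, 5] / [6, 8] / [7];  Q = [1, 2] / [3, 6] / [4, 7] / [5]
  Insert 1 (step 8): P = [1, 4] / [2, 5] / [3, 8] / [6] / [7];  Q = [1, 2] / [3, 6] / [4, 7] / [5] / [8]
Final shape: (2, 2, 2, 1, 1).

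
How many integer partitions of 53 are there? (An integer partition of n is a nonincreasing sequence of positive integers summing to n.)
p(53) = 329931

Compute p(n) via the recurrence p(n, m) = p(n, m−1) + p(n−m, m), where p(n, m) counts partitions of n with all parts ≤ m and p(n) = p(n, n). The base cases are p(0, m) = 1 and p(n, 0) = 0 for n > 0. Filling the table yields p(53) = 329931. (Euler's pentagonal recurrence is an alternative.)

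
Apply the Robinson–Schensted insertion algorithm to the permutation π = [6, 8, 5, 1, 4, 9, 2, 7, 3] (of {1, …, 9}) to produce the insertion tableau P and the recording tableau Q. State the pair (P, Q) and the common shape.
P = [1, 2, 3] / [4, 7, 9] / [5, 8] / [6];  Q = [1, 2, 6] / [3, 5, 8] / [4, 9] / [7];  common shape = (3, 3, 2, 1)

Row-insert the values π_1, π_2, … into P one at a time, bumping the leftmost entry strictly greater than the inserted value down to the next row. The recording tableau Q records, in position (i, j), the step at which that cell was added to P.
  Insert 6 (step 1): P = [6];  Q = [1]
  Insert 8 (step 2): P = [6, 8];  Q = [1, 2]
  Insert 5 (step 3): P = [5, 8] / [6];  Q = [1, 2] / [3]
  Insert 1 (step 4): P = [1, 8] / [5] / [6];  Q = [1, 2] / [3] / [4]
  Insert 4 (step 5): P = [1, 4] / [5, 8] / [6];  Q = [1, 2] / [3, 5] / [4]
  Insert 9 (step 6): P = [1, 4, 9] / [5, 8] / [6];  Q = [1, 2, 6] / [3, 5] / [4]
  Insert 2 (step 7): P = [1, 2, 9] / [4, 8] / [5] / [6];  Q = [1, 2, 6] / [3, 5] / [4] / [7]
  Insert 7 (step 8): P = [1, 2, 7] / [4, 8, 9] / [5] / [6];  Q = [1, 2, 6] / [3, 5, 8] / [4] / [7]
  Insert 3 (step 9): P = [1, 2, 3] / [4, 7, 9] / [5, 8] / [6];  Q = [1, 2, 6] / [3, 5, 8] / [4, 9] / [7]
Final shape: (3, 3, 2, 1).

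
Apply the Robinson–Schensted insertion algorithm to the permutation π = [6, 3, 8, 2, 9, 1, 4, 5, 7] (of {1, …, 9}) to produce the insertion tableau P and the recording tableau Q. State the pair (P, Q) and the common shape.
P = [1, 4, 5, 7] / [2, 8, 9] / [3] / [6];  Q = [1, 3, 5, 9] / [2, 7, 8] / [4] / [6];  common shape = (4, 3, 1, 1)

Row-insert the values π_1, π_2, … into P one at a time, bumping the leftmost entry strictly greater than the inserted value down to the next row. The recording tableau Q records, in position (i, j), the step at which that cell was added to P.
  Insert 6 (step 1): P = [6];  Q = [1]
  Insert 3 (step 2): P = [3] / [6];  Q = [1] / [2]
  Insert 8 (step 3): P = [3, 8] / [6];  Q = [1, 3] / [2]
  Insert 2 (step 4): P = [2, 8] / [3] / [6];  Q = [1, 3] / [2] / [4]
  Insert 9 (step 5): P = [2, 8, 9] / [3] / [6];  Q = [1, 3, 5] / [2] / [4]
  Insert 1 (step 6): P = [1, 8, 9] / [2] / [3] / [6];  Q = [1, 3, 5] / [2] / [4] / [6]
  Insert 4 (step 7): P = [1, 4, 9] / [2, 8] / [3] / [6];  Q = [1, 3, 5] / [2, 7] / [4] / [6]
  Insert 5 (step 8): P = [1, 4, 5] / [2, 8, 9] / [3] / [6];  Q = [1, 3, 5] / [2, 7, 8] / [4] / [6]
  Insert 7 (step 9): P = [1, 4, 5, 7] / [2, 8, 9] / [3] / [6];  Q = [1, 3, 5, 9] / [2, 7, 8] / [4] / [6]
Final shape: (4, 3, 1, 1).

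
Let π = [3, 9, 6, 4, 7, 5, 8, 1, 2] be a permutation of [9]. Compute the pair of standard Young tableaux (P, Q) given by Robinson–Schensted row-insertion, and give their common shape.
P = [1, 2, 5, 8] / [3, 4] / [6, 7] / [9];  Q = [1, 2, 5, 7] / [3, 6] / [4, 9] / [8];  common shape = (4, 2, 2, 1)

Row-insert the values π_1, π_2, … into P one at a time, bumping the leftmost entry strictly greater than the inserted value down to the next row. The recording tableau Q records, in position (i, j), the step at which that cell was added to P.
  Insert 3 (step 1): P = [3];  Q = [1]
  Insert 9 (step 2): P = [3, 9];  Q = [1, 2]
  Insert 6 (step 3): P = [3, 6] / [9];  Q = [1, 2] / [3]
  Insert 4 (step 4): P = [3, 4] / [6] / [9];  Q = [1, 2] / [3] / [4]
  Insert 7 (step 5): P = [3, 4, 7] / [6] / [9];  Q = [1, 2, 5] / [3] / [4]
  Insert 5 (step 6): P = [3, 4, 5] / [6, 7] / [9];  Q = [1, 2, 5] / [3, 6] / [4]
  Insert 8 (step 7): P = [3, 4, 5, 8] / [6, 7] / [9];  Q = [1, 2, 5, 7] / [3, 6] / [4]
  Insert 1 (step 8): P = [1, 4, 5, 8] / [3, 7] / [6] / [9];  Q = [1, 2, 5, 7] / [3, 6] / [4] / [8]
  Insert 2 (step 9): P = [1, 2, 5, 8] / [3, 4] / [6, 7] / [9];  Q = [1, 2, 5, 7] / [3, 6] / [4, 9] / [8]
Final shape: (4, 2, 2, 1).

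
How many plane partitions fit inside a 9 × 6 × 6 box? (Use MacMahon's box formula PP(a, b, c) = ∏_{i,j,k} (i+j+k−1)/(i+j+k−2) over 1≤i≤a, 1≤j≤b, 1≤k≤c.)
PP(9, 6, 6) = 6062460972064640

Evaluate the triple product over i = 1..9, j = 1..6, k = 1..6. The factors are (2/1) · (3/2) · (4/3) · (5/4) · (6/5) · (7/6) · (3/2) · (4/3) · … (324 factors total). The numerators and denominators telescope so the product is an integer; carrying out the multiplication exactly gives PP(9, 6, 6) = 6062460972064640.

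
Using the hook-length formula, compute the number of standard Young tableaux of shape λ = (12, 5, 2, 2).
# SYT of shape (12, 5, 2, 2) = 16124160

Hook-length formula: f^λ = n! / Π hook(c), product over all cells c of the Young diagram. For λ = (12, 5, 2, 2), n = 21 boxes. Hook lengths by row (left-to-right, top-to-bottom): [15, 14, 11, 10, 9, 7, 6, 5, 4, 3, 2, 1]; [7, 6, 3, 2, 1]; [3, 2]; [2, 1]. Product of hooks = 3168595584000. So f^λ = 21! / 3168595584000 = 51090942171709440000 / 3168595584000 = 16124160.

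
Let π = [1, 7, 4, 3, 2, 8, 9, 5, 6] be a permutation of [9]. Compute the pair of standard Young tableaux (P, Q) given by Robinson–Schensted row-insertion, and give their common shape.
P = [1, 2, 5, 6] / [3, 8, 9] / [4] / [7];  Q = [1, 2, 6, 7] / [3, 8, 9] / [4] / [5];  common shape = (4, 3, 1, 1)

Row-insert the values π_1, π_2, … into P one at a time, bumping the leftmost entry strictly greater than the inserted value down to the next row. The recording tableau Q records, in position (i, j), the step at which that cell was added to P.
  Insert 1 (step 1): P = [1];  Q = [1]
  Insert 7 (step 2): P = [1, 7];  Q = [1, 2]
  Insert 4 (step 3): P = [1, 4] / [7];  Q = [1, 2] / [3]
  Insert 3 (step 4): P = [1, 3] / [4] / [7];  Q = [1, 2] / [3] / [4]
  Insert 2 (step 5): P = [1, 2] / [3] / [4] / [7];  Q = [1, 2] / [3] / [4] / [5]
  Insert 8 (step 6): P = [1, 2, 8] / [3] / [4] / [7];  Q = [1, 2, 6] / [3] / [4] / [5]
  Insert 9 (step 7): P = [1, 2, 8, 9] / [3] / [4] / [7];  Q = [1, 2, 6, 7] / [3] / [4] / [5]
  Insert 5 (step 8): P = [1, 2, 5, 9] / [3, 8] / [4] / [7];  Q = [1, 2, 6, 7] / [3, 8] / [4] / [5]
  Insert 6 (step 9): P = [1, 2, 5, 6] / [3, 8, 9] / [4] / [7];  Q = [1, 2, 6, 7] / [3, 8, 9] / [4] / [5]
Final shape: (4, 3, 1, 1).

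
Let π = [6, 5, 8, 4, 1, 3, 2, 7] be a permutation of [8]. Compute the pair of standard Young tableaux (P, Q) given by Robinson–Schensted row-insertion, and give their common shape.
P = [1, 2, 7] / [3, 8] / [4] / [5] / [6];  Q = [1, 3, 8] / [2, 6] / [4] / [5] / [7];  common shape = (3, 2, 1, 1, 1)

Row-insert the values π_1, π_2, … into P one at a time, bumping the leftmost entry strictly greater than the inserted value down to the next row. The recording tableau Q records, in position (i, j), the step at which that cell was added to P.
  Insert 6 (step 1): P = [6];  Q = [1]
  Insert 5 (step 2): P = [5] / [6];  Q = [1] / [2]
  Insert 8 (step 3): P = [5, 8] / [6];  Q = [1, 3] / [2]
  Insert 4 (step 4): P = [4, 8] / [5] / [6];  Q = [1, 3] / [2] / [4]
  Insert 1 (step 5): P = [1, 8] / [4] / [5] / [6];  Q = [1, 3] / [2] / [4] / [5]
  Insert 3 (step 6): P = [1, 3] / [4, 8] / [5] / [6];  Q = [1, 3] / [2, 6] / [4] / [5]
  Insert 2 (step 7): P = [1, 2] / [3, 8] / [4] / [5] / [6];  Q = [1, 3] / [2, 6] / [4] / [5] / [7]
  Insert 7 (step 8): P = [1, 2, 7] / [3, 8] / [4] / [5] / [6];  Q = [1, 3, 8] / [2, 6] / [4] / [5] / [7]
Final shape: (3, 2, 1, 1, 1).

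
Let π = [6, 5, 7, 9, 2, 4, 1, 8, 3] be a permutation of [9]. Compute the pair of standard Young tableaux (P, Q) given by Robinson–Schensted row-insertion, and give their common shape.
P = [1, 3, 8] / [2, 4, 9] / [5, 7] / [6];  Q = [1, 3, 4] / [2, 6, 8] / [5, 9] / [7];  common shape = (3, 3, 2, 1)

Row-insert the values π_1, π_2, … into P one at a time, bumping the leftmost entry strictly greater than the inserted value down to the next row. The recording tableau Q records, in position (i, j), the step at which that cell was added to P.
  Insert 6 (step 1): P = [6];  Q = [1]
  Insert 5 (step 2): P = [5] / [6];  Q = [1] / [2]
  Insert 7 (step 3): P = [5, 7] / [6];  Q = [1, 3] / [2]
  Insert 9 (step 4): P = [5, 7, 9] / [6];  Q = [1, 3, 4] / [2]
  Insert 2 (step 5): P = [2, 7, 9] / [5] / [6];  Q = [1, 3, 4] / [2] / [5]
  Insert 4 (step 6): P = [2, 4, 9] / [5, 7] / [6];  Q = [1, 3, 4] / [2, 6] / [5]
  Insert 1 (step 7): P = [1, 4, 9] / [2, 7] / [5] / [6];  Q = [1, 3, 4] / [2, 6] / [5] / [7]
  Insert 8 (step 8): P = [1, 4, 8] / [2, 7, 9] / [5] / [6];  Q = [1, 3, 4] / [2, 6, 8] / [5] / [7]
  Insert 3 (step 9): P = [1, 3, 8] / [2, 4, 9] / [5, 7] / [6];  Q = [1, 3, 4] / [2, 6, 8] / [5, 9] / [7]
Final shape: (3, 3, 2, 1).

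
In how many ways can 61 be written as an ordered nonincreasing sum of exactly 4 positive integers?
p(61, 4 parts) = 1650

Partitions of n into exactly k parts are in bijection with partitions of n − k into at most k parts (subtract 1 from each part). So p(61, exactly 4) = p(57, parts ≤ 4). Computing via the recurrence p(m, j) = p(m, j−1) + p(m−j, j) gives 1650.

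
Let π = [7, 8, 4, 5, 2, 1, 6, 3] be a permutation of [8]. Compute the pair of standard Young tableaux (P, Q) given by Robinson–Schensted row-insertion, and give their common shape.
P = [1, 3, 6] / [2, 5] / [4, 8] / [7];  Q = [1, 2, 7] / [3, 4] / [5, 8] / [6];  common shape = (3, 2, 2, 1)

Row-insert the values π_1, π_2, … into P one at a time, bumping the leftmost entry strictly greater than the inserted value down to the next row. The recording tableau Q records, in position (i, j), the step at which that cell was added to P.
  Insert 7 (step 1): P = [7];  Q = [1]
  Insert 8 (step 2): P = [7, 8];  Q = [1, 2]
  Insert 4 (step 3): P = [4, 8] / [7];  Q = [1, 2] / [3]
  Insert 5 (step 4): P = [4, 5] / [7, 8];  Q = [1, 2] / [3, 4]
  Insert 2 (step 5): P = [2, 5] / [4, 8] / [7];  Q = [1, 2] / [3, 4] / [5]
  Insert 1 (step 6): P = [1, 5] / [2, 8] / [4] / [7];  Q = [1, 2] / [3, 4] / [5] / [6]
  Insert 6 (step 7): P = [1, 5, 6] / [2, 8] / [4] / [7];  Q = [1, 2, 7] / [3, 4] / [5] / [6]
  Insert 3 (step 8): P = [1, 3, 6] / [2, 5] / [4, 8] / [7];  Q = [1, 2, 7] / [3, 4] / [5, 8] / [6]
Final shape: (3, 2, 2, 1).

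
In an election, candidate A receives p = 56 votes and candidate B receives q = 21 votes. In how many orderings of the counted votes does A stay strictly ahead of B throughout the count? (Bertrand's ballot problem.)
Strict-lead orderings = 1816689520403260900

Total orderings of the 77 votes with 56 for A: C(77, 56) = 3996716944887173980. By the Bertrand ballot formula (Cycle Lemma / reflection principle), the number of orderings in which A is strictly ahead of B throughout is (p − q)/(p + q) · C(p + q, p) = (56 − 21)/(56 + 21) · 3996716944887173980 = 1816689520403260900.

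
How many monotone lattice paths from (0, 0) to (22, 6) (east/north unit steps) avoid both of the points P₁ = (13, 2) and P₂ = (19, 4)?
Number of paths = 242515

Inclusion–exclusion. Total paths: C(28, 22) = 376740. Through P₁: C(15, 13)·C(13, 9) = 75075. Through P₂: C(23, 19)·C(5, 3) = 88550. Since P₁ is strictly southwest of P₂, a monotone path through both must visit P₁ then P₂; paths through both = C(15, 13)·C(8, 6)·C(5, 3) = 29400. Avoid both = 376740 − 75075 − 88550 + 29400 = 242515.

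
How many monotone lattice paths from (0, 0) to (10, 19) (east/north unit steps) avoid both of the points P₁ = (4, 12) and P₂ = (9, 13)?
Number of paths = 13501390

Inclusion–exclusion. Total paths: C(29, 10) = 20030010. Through P₁: C(16, 4)·C(13, 6) = 3123120. Through P₂: C(22, 9)·C(7, 1) = 3481940. Since P₁ is strictly southwest of P₂, a monotone path through both must visit P₁ then P₂; paths through both = C(16, 4)·C(6, 5)·C(7, 1) = 76440. Avoid both = 20030010 − 3123120 − 3481940 + 76440 = 13501390.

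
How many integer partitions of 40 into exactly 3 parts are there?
p(40, 3 parts) = 133

Partitions of n into exactly k parts are in bijection with partitions of n − k into at most k parts (subtract 1 from each part). So p(40, exactly 3) = p(37, parts ≤ 3). Computing via the recurrence p(m, j) = p(m, j−1) + p(m−j, j) gives 133.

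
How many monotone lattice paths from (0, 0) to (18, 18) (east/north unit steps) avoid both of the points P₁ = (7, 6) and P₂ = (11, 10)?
Number of paths = 5258214192

Inclusion–exclusion. Total paths: C(36, 18) = 9075135300. Through P₁: C(13, 7)·C(23, 11) = 2320165848. Through P₂: C(21, 11)·C(15, 7) = 2269727460. Since P₁ is strictly southwest of P₂, a monotone path through both must visit P₁ then P₂; paths through both = C(13, 7)·C(8, 4)·C(15, 7) = 772972200. Avoid both = 9075135300 − 2320165848 − 2269727460 + 772972200 = 5258214192.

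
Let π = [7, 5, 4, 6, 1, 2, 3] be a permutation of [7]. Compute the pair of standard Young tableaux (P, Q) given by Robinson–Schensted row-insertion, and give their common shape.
P = [1, 2, 3] / [4, 6] / [5] / [7];  Q = [1, 4, 7] / [2, 6] / [3] / [5];  common shape = (3, 2, 1, 1)

Row-insert the values π_1, π_2, … into P one at a time, bumping the leftmost entry strictly greater than the inserted value down to the next row. The recording tableau Q records, in position (i, j), the step at which that cell was added to P.
  Insert 7 (step 1): P = [7];  Q = [1]
  Insert 5 (step 2): P = [5] / [7];  Q = [1] / [2]
  Insert 4 (step 3): P = [4] / [5] / [7];  Q = [1] / [2] / [3]
  Insert 6 (step 4): P = [4, 6] / [5] / [7];  Q = [1, 4] / [2] / [3]
  Insert 1 (step 5): P = [1, 6] / [4] / [5] / [7];  Q = [1, 4] / [2] / [3] / [5]
  Insert 2 (step 6): P = [1, 2] / [4, 6] / [5] / [7];  Q = [1, 4] / [2, 6] / [3] / [5]
  Insert 3 (step 7): P = [1, 2, 3] / [4, 6] / [5] / [7];  Q = [1, 4, 7] / [2, 6] / [3] / [5]
Final shape: (3, 2, 1, 1).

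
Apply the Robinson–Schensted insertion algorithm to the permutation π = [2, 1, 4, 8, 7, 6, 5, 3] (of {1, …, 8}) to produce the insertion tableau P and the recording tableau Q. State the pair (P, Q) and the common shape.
P = [1, 3, 5] / [2, 4] / [6] / [7] / [8];  Q = [1, 3, 4] / [2, 5] / [6] / [7] / [8];  common shape = (3, 2, 1, 1, 1)

Row-insert the values π_1, π_2, … into P one at a time, bumping the leftmost entry strictly greater than the inserted value down to the next row. The recording tableau Q records, in position (i, j), the step at which that cell was added to P.
  Insert 2 (step 1): P = [2];  Q = [1]
  Insert 1 (step 2): P = [1] / [2];  Q = [1] / [2]
  Insert 4 (step 3): P = [1, 4] / [2];  Q = [1, 3] / [2]
  Insert 8 (step 4): P = [1, 4, 8] / [2];  Q = [1, 3, 4] / [2]
  Insert 7 (step 5): P = [1, 4, 7] / [2, 8];  Q = [1, 3, 4] / [2, 5]
  Insert 6 (step 6): P = [1, 4, 6] / [2, 7] / [8];  Q = [1, 3, 4] / [2, 5] / [6]
  Insert 5 (step 7): P = [1, 4, 5] / [2, 6] / [7] / [8];  Q = [1, 3, 4] / [2, 5] / [6] / [7]
  Insert 3 (step 8): P = [1, 3, 5] / [2, 4] / [6] / [7] / [8];  Q = [1, 3, 4] / [2, 5] / [6] / [7] / [8]
Final shape: (3, 2, 1, 1, 1).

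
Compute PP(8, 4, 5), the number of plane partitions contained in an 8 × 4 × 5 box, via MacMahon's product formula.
PP(8, 4, 5) = 4789851066

Evaluate the triple product over i = 1..8, j = 1..4, k = 1..5. The factors are (2/1) · (3/2) · (4/3) · (5/4) · (6/5) · (3/2) · (4/3) · (5/4) · … (160 factors total). The numerators and denominators telescope so the product is an integer; carrying out the multiplication exactly gives PP(8, 4, 5) = 4789851066.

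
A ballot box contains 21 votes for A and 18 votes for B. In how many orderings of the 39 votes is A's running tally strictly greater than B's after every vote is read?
Strict-lead orderings = 4796857230

Total orderings of the 39 votes with 21 for A: C(39, 21) = 62359143990. By the Bertrand ballot formula (Cycle Lemma / reflection principle), the number of orderings in which A is strictly ahead of B throughout is (p − q)/(p + q) · C(p + q, p) = (21 − 18)/(21 + 18) · 62359143990 = 4796857230.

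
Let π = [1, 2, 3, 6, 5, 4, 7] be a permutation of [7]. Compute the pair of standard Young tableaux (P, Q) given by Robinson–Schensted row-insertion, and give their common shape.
P = [1, 2, 3, 4, 7] / [5] / [6];  Q = [1, 2, 3, 4, 7] / [5] / [6];  common shape = (5, 1, 1)

Row-insert the values π_1, π_2, … into P one at a time, bumping the leftmost entry strictly greater than the inserted value down to the next row. The recording tableau Q records, in position (i, j), the step at which that cell was added to P.
  Insert 1 (step 1): P = [1];  Q = [1]
  Insert 2 (step 2): P = [1, 2];  Q = [1, 2]
  Insert 3 (step 3): P = [1, 2, 3];  Q = [1, 2, 3]
  Insert 6 (step 4): P = [1, 2, 3, 6];  Q = [1, 2, 3, 4]
  Insert 5 (step 5): P = [1, 2, 3, 5] / [6];  Q = [1, 2, 3, 4] / [5]
  Insert 4 (step 6): P = [1, 2, 3, 4] / [5] / [6];  Q = [1, 2, 3, 4] / [5] / [6]
  Insert 7 (step 7): P = [1, 2, 3, 4, 7] / [5] / [6];  Q = [1, 2, 3, 4, 7] / [5] / [6]
Final shape: (5, 1, 1).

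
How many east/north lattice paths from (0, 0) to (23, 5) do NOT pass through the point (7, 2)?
Number of paths = 63396

Total paths from (0, 0) to (23, 5): C(28, 23) = 98280. Paths through (7, 2): (paths (0, 0) → (7, 2)) × (paths (7, 2) → (23, 5)) = C(9, 7) · C(19, 16) = 36 · 969 = 34884. Avoidance count = 98280 − 34884 = 63396.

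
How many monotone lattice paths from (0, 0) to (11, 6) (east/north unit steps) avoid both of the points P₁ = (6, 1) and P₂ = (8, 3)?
Number of paths = 8152

Inclusion–exclusion. Total paths: C(17, 11) = 12376. Through P₁: C(7, 6)·C(10, 5) = 1764. Through P₂: C(11, 8)·C(6, 3) = 3300. Since P₁ is strictly southwest of P₂, a monotone path through both must visit P₁ then P₂; paths through both = C(7, 6)·C(4, 2)·C(6, 3) = 840. Avoid both = 12376 − 1764 − 3300 + 840 = 8152.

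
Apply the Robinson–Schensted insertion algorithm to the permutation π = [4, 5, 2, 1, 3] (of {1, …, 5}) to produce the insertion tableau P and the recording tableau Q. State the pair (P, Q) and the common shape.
P = [1, 3] / [2, 5] / [4];  Q = [1, 2] / [3, 5] / [4];  common shape = (2, 2, 1)

Row-insert the values π_1, π_2, … into P one at a time, bumping the leftmost entry strictly greater than the inserted value down to the next row. The recording tableau Q records, in position (i, j), the step at which that cell was added to P.
  Insert 4 (step 1): P = [4];  Q = [1]
  Insert 5 (step 2): P = [4, 5];  Q = [1, 2]
  Insert 2 (step 3): P = [2, 5] / [4];  Q = [1, 2] / [3]
  Insert 1 (step 4): P = [1, 5] / [2] / [4];  Q = [1, 2] / [3] / [4]
  Insert 3 (step 5): P = [1, 3] / [2, 5] / [4];  Q = [1, 2] / [3, 5] / [4]
Final shape: (2, 2, 1).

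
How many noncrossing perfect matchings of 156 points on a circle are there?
C_78 = 73745243611532458459690151854647329239335600

These noncrossing handshakes are counted by the Catalan number C_n = (1/(n + 1)) · C(2n, n). For n = 78: C_78 = (1/79) · C(156, 78) = 5825874245311064218315521996517139009907512400/79 = 73745243611532458459690151854647329239335600.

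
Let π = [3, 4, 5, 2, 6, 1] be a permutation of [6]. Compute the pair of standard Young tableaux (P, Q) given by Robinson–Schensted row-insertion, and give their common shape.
P = [1, 4, 5, 6] / [2] / [3];  Q = [1, 2, 3, 5] / [4] / [6];  common shape = (4, 1, 1)

Row-insert the values π_1, π_2, … into P one at a time, bumping the leftmost entry strictly greater than the inserted value down to the next row. The recording tableau Q records, in position (i, j), the step at which that cell was added to P.
  Insert 3 (step 1): P = [3];  Q = [1]
  Insert 4 (step 2): P = [3, 4];  Q = [1, 2]
  Insert 5 (step 3): P = [3, 4, 5];  Q = [1, 2, 3]
  Insert 2 (step 4): P = [2, 4, 5] / [3];  Q = [1, 2, 3] / [4]
  Insert 6 (step 5): P = [2, 4, 5, 6] / [3];  Q = [1, 2, 3, 5] / [4]
  Insert 1 (step 6): P = [1, 4, 5, 6] / [2] / [3];  Q = [1, 2, 3, 5] / [4] / [6]
Final shape: (4, 1, 1).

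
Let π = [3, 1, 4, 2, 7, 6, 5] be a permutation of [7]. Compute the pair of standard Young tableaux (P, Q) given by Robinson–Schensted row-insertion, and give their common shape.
P = [1, 2, 5] / [3, 4, 6] / [7];  Q = [1, 3, 5] / [2, 4, 6] / [7];  common shape = (3, 3, 1)

Row-insert the values π_1, π_2, … into P one at a time, bumping the leftmost entry strictly greater than the inserted value down to the next row. The recording tableau Q records, in position (i, j), the step at which that cell was added to P.
  Insert 3 (step 1): P = [3];  Q = [1]
  Insert 1 (step 2): P = [1] / [3];  Q = [1] / [2]
  Insert 4 (step 3): P = [1, 4] / [3];  Q = [1, 3] / [2]
  Insert 2 (step 4): P = [1, 2] / [3, 4];  Q = [1, 3] / [2, 4]
  Insert 7 (step 5): P = [1, 2, 7] / [3, 4];  Q = [1, 3, 5] / [2, 4]
  Insert 6 (step 6): P = [1, 2, 6] / [3, 4, 7];  Q = [1, 3, 5] / [2, 4, 6]
  Insert 5 (step 7): P = [1, 2, 5] / [3, 4, 6] / [7];  Q = [1, 3, 5] / [2, 4, 6] / [7]
Final shape: (3, 3, 1).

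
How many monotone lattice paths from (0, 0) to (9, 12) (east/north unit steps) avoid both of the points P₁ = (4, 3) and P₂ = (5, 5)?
Number of paths = 175350

Inclusion–exclusion. Total paths: C(21, 9) = 293930. Through P₁: C(7, 4)·C(14, 5) = 70070. Through P₂: C(10, 5)·C(11, 4) = 83160. Since P₁ is strictly southwest of P₂, a monotone path through both must visit P₁ then P₂; paths through both = C(7, 4)·C(3, 1)·C(11, 4) = 34650. Avoid both = 293930 − 70070 − 83160 + 34650 = 175350.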